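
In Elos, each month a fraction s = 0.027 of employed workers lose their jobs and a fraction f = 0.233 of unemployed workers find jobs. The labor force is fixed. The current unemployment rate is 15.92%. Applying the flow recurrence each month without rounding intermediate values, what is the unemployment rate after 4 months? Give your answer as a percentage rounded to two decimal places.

Unemployment rate after four months ≈ 12.04%.

With a fixed labor force, u_{t+1} = u_t + s·(1−u_t) − f·u_t = u_t·(1−s−f) + s.
Here 1−s−f = 0.740 and s = 0.027.
u_1 = 0.159200 × 0.740 + 0.027 = 0.144808.
u_2 = 0.144808 × 0.740 + 0.027 = 0.134158.
u_3 = 0.134158 × 0.740 + 0.027 = 0.126277.
u_4 = 0.126277 × 0.740 + 0.027 = 0.120445.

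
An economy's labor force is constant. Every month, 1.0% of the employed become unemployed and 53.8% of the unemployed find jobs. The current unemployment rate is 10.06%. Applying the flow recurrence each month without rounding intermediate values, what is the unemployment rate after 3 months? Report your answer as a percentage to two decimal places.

With a fixed labor force, u_{t+1} = u_t + s·(1−u_t) − f·u_t = u_t·(1−s−f) + s.
Here 1−s−f = 0.452 and s = 0.010.
u_1 = 0.100600 × 0.452 + 0.010 = 0.055471.
u_2 = 0.055471 × 0.452 + 0.010 = 0.035073.
u_3 = 0.035073 × 0.452 + 0.010 = 0.025853.

Unemployment rate after three months ≈ 2.59%.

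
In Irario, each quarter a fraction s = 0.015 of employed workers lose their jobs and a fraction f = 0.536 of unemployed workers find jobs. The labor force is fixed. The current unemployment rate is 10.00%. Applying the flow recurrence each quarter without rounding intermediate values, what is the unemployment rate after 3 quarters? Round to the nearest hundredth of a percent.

With a fixed labor force, u_{t+1} = u_t + s·(1−u_t) − f·u_t = u_t·(1−s−f) + s.
Here 1−s−f = 0.449 and s = 0.015.
u_1 = 0.100000 × 0.449 + 0.015 = 0.059900.
u_2 = 0.059900 × 0.449 + 0.015 = 0.041895.
u_3 = 0.041895 × 0.449 + 0.015 = 0.033811.

Unemployment rate after three quarters ≈ 3.38%.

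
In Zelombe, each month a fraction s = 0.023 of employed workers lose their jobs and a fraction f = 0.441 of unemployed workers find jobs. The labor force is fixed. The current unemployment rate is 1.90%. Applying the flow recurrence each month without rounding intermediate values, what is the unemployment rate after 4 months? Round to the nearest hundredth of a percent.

Unemployment rate after four months ≈ 4.70%.

With a fixed labor force, u_{t+1} = u_t + s·(1−u_t) − f·u_t = u_t·(1−s−f) + s.
Here 1−s−f = 0.536 and s = 0.023.
u_1 = 0.019000 × 0.536 + 0.023 = 0.033184.
u_2 = 0.033184 × 0.536 + 0.023 = 0.040787.
u_3 = 0.040787 × 0.536 + 0.023 = 0.044862.
u_4 = 0.044862 × 0.536 + 0.023 = 0.047046.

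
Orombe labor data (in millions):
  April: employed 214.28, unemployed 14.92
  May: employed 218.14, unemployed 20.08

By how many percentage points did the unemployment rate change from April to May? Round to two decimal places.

The unemployment rate changed by +1.92 percentage points.

April: labor force = 214.28 + 14.92 = 229.20; u = 14.92/229.20 = 6.51%.
May: labor force = 218.14 + 20.08 = 238.22; u = 20.08/238.22 = 8.43%.
Change = 8.43% − 6.51% = +1.92 pp.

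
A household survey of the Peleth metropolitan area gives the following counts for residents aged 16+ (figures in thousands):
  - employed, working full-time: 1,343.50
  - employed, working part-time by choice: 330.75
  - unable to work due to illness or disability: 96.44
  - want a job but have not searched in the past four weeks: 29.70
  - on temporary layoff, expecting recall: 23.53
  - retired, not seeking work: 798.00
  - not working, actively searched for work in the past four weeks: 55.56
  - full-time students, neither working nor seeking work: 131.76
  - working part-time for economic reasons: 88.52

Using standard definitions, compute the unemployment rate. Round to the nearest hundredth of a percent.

Unemployment rate ≈ 4.29%.

Employed = 1,343.50 + 330.75 + 88.52 = 1,762.77 thousand (anyone who worked, including part-time for economic reasons, counts as employed).
Unemployed = 23.53 + 55.56 = 79.09 thousand (jobless and actively searching, or on temporary layoff).
Labor force = 1,762.77 + 79.09 = 1,841.86 thousand.
Unemployment rate = 79.09 / 1,841.86 = 4.29%.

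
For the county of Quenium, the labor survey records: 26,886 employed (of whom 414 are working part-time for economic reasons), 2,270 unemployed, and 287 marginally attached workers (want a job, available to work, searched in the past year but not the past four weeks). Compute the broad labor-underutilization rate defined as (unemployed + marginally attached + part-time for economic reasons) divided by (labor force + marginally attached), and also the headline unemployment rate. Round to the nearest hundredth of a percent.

Broad underutilization rate ≈ 10.09%; headline unemployment rate ≈ 7.79%.

Labor force = 26,886 + 2,270 = 29,156.
Numerator = 2,270 + 287 + 414 = 2,971.
Denominator = 29,156 + 287 = 29,443.
Broad rate = 2,971 / 29,443 = 10.09%.
Headline unemployment rate = 2,270 / 29,156 = 7.79%.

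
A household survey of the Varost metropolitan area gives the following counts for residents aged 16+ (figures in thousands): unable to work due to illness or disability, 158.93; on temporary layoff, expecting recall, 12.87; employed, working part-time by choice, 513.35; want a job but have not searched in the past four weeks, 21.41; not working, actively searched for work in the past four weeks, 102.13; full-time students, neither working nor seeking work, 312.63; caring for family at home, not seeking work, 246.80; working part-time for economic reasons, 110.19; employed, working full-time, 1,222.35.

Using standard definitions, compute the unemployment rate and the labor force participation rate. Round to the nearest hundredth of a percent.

Unemployment rate ≈ 5.86%; labor force participation rate ≈ 72.61%.

Employed = 513.35 + 110.19 + 1,222.35 = 1,845.89 thousand (anyone who worked, including part-time for economic reasons, counts as employed).
Unemployed = 12.87 + 102.13 = 115.00 thousand (jobless and actively searching, or on temporary layoff).
Labor force = 1,845.89 + 115.00 = 1,960.89 thousand.
Not in labor force = 158.93 + 21.41 + 312.63 + 246.80 = 739.77 thousand (those not working and not actively searching are outside the labor force — including those who want a job but have given up searching).
Civilian working-age population = 1,960.89 + 739.77 = 2,700.66 thousand.
Unemployment rate = 115.00 / 1,960.89 = 5.86%.
Labor force participation rate = 1,960.89 / 2,700.66 = 72.61%.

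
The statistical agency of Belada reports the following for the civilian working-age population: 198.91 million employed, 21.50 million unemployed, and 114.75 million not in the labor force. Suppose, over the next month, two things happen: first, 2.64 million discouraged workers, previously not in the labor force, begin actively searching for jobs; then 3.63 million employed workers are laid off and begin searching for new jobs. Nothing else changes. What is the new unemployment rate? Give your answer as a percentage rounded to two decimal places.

Initially, labor force = 198.91 + 21.50 = 220.41 million, so u = 21.50/220.41 = 9.75%.
After the first change, unemployed and labor force both rise by 2.64 → E = 198.91, U = 24.14, labor force = 223.05 million.
After the second change, employed falls and unemployed rises by 3.63; labor force unchanged → E = 195.28, U = 27.77, labor force = 223.05 million.
New unemployment rate = 27.77 / 223.05 = 12.45%.

New unemployment rate ≈ 12.45%.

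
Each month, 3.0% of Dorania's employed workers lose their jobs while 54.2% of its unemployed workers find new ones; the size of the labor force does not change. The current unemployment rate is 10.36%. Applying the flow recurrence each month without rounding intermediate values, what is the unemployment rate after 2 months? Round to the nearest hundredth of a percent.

With a fixed labor force, u_{t+1} = u_t + s·(1−u_t) − f·u_t = u_t·(1−s−f) + s.
Here 1−s−f = 0.428 and s = 0.030.
u_1 = 0.103600 × 0.428 + 0.030 = 0.074341.
u_2 = 0.074341 × 0.428 + 0.030 = 0.061818.

Unemployment rate after two months ≈ 6.18%.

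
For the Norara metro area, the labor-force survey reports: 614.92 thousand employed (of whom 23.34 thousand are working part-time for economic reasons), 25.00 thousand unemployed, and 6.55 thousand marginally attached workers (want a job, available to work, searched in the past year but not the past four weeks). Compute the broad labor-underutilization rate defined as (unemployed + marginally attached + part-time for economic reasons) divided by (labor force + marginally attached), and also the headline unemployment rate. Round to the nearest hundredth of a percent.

Labor force = 614.92 + 25.00 = 639.92 thousand.
Numerator = 25.00 + 6.55 + 23.34 = 54.89 thousand.
Denominator = 639.92 + 6.55 = 646.47 thousand.
Broad rate = 54.89 / 646.47 = 8.49%.
Headline unemployment rate = 25.00 / 639.92 = 3.91%.

Broad underutilization rate ≈ 8.49%; headline unemployment rate ≈ 3.91%.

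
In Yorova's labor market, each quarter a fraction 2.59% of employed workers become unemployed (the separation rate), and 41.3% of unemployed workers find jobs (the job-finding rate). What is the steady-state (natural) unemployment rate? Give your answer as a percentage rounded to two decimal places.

At steady state the flows balance: s·E = f·U, so U/(E+U) = s/(s+f).
u* = 2.59 / (2.59 + 41.3) = 2.59 / 43.89 = 5.90%.

Steady-state unemployment rate ≈ 5.90%.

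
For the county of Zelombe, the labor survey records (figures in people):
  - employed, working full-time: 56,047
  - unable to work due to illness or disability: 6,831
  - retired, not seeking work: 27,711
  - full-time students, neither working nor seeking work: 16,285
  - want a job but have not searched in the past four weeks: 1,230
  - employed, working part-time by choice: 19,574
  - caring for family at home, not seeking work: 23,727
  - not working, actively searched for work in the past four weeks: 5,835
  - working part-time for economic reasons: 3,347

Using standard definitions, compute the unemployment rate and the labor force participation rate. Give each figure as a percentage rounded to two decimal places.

Unemployment rate ≈ 6.88%; labor force participation rate ≈ 52.81%.

Employed = 56,047 + 19,574 + 3,347 = 78,968 (anyone who worked, including part-time for economic reasons, counts as employed).
Unemployed = 5,835.
Labor force = 78,968 + 5,835 = 84,803.
Not in labor force = 6,831 + 27,711 + 16,285 + 1,230 + 23,727 = 75,784 (those not working and not actively searching are outside the labor force — including those who want a job but have given up searching).
Civilian working-age population = 84,803 + 75,784 = 160,587.
Unemployment rate = 5,835 / 84,803 = 6.88%.
Labor force participation rate = 84,803 / 160,587 = 52.81%.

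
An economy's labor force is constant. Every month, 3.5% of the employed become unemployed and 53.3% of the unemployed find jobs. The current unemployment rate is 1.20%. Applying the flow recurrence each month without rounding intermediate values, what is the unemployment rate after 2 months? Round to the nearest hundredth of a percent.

With a fixed labor force, u_{t+1} = u_t + s·(1−u_t) − f·u_t = u_t·(1−s−f) + s.
Here 1−s−f = 0.432 and s = 0.035.
u_1 = 0.012000 × 0.432 + 0.035 = 0.040184.
u_2 = 0.040184 × 0.432 + 0.035 = 0.052359.

Unemployment rate after two months ≈ 5.24%.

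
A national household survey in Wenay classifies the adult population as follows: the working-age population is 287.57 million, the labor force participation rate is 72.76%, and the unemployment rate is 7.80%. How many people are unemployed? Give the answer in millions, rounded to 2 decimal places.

Labor force = 0.7276 × 287.57 = 209.24 million.
Unemployed = 0.0780 × 209.24 ≈ 16.32 million.

About 16.32 million are unemployed.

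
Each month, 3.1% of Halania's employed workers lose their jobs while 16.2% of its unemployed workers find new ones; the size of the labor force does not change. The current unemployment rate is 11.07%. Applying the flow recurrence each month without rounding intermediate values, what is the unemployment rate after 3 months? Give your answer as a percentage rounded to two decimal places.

With a fixed labor force, u_{t+1} = u_t + s·(1−u_t) − f·u_t = u_t·(1−s−f) + s.
Here 1−s−f = 0.807 and s = 0.031.
u_1 = 0.110700 × 0.807 + 0.031 = 0.120335.
u_2 = 0.120335 × 0.807 + 0.031 = 0.128110.
u_3 = 0.128110 × 0.807 + 0.031 = 0.134385.

Unemployment rate after three months ≈ 13.44%.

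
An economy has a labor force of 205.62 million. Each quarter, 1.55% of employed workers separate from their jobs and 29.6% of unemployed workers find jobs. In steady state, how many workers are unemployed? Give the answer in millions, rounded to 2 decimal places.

About 10.23 million are unemployed in steady state.

Steady-state unemployment rate u* = s/(s+f) = 1.55/(1.55+29.6) = 0.049759.
Unemployed = u* × labor force = 0.049759 × 205.62 ≈ 10.23 million.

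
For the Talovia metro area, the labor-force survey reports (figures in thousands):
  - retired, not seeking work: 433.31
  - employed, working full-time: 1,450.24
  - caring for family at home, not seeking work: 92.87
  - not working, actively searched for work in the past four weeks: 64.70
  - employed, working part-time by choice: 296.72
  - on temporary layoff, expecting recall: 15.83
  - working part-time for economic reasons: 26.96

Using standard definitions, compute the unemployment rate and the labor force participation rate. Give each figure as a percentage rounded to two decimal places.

Employed = 1,450.24 + 296.72 + 26.96 = 1,773.92 thousand (anyone who worked, including part-time for economic reasons, counts as employed).
Unemployed = 64.70 + 15.83 = 80.53 thousand (jobless and actively searching, or on temporary layoff).
Labor force = 1,773.92 + 80.53 = 1,854.45 thousand.
Not in labor force = 433.31 + 92.87 = 526.18 thousand (those not working and not actively searching are outside the labor force).
Civilian working-age population = 1,854.45 + 526.18 = 2,380.63 thousand.
Unemployment rate = 80.53 / 1,854.45 = 4.34%.
Labor force participation rate = 1,854.45 / 2,380.63 = 77.90%.

Unemployment rate ≈ 4.34%; labor force participation rate ≈ 77.90%.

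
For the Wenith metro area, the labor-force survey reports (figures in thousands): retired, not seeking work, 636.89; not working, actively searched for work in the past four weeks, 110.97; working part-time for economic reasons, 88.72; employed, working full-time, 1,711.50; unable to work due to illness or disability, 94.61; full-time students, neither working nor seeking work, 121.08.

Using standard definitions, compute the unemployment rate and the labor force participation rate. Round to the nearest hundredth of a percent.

Employed = 88.72 + 1,711.50 = 1,800.22 thousand (anyone who worked, including part-time for economic reasons, counts as employed).
Unemployed = 110.97 thousand.
Labor force = 1,800.22 + 110.97 = 1,911.19 thousand.
Not in labor force = 636.89 + 94.61 + 121.08 = 852.58 thousand (those not working and not actively searching are outside the labor force).
Civilian working-age population = 1,911.19 + 852.58 = 2,763.77 thousand.
Unemployment rate = 110.97 / 1,911.19 = 5.81%.
Labor force participation rate = 1,911.19 / 2,763.77 = 69.15%.

Unemployment rate ≈ 5.81%; labor force participation rate ≈ 69.15%.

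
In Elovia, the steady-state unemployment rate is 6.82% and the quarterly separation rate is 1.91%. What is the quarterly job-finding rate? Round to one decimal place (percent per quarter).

From u* = s/(s+f): f = s·(1−u)/u.
f = 1.91 × (1 − 0.0682) / 0.0682 = 1.7797 / 0.0682 ≈ 26.1% per quarter.

Job-finding rate ≈ 26.1% per quarter.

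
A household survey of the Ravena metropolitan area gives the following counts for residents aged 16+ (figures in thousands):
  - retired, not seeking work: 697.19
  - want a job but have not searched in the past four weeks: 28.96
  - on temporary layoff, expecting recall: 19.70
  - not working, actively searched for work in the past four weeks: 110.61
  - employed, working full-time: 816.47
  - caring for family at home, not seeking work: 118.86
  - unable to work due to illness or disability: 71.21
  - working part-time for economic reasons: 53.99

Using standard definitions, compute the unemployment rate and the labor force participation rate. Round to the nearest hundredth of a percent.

Unemployment rate ≈ 13.02%; labor force participation rate ≈ 52.21%.

Employed = 816.47 + 53.99 = 870.46 thousand (anyone who worked, including part-time for economic reasons, counts as employed).
Unemployed = 19.70 + 110.61 = 130.31 thousand (jobless and actively searching, or on temporary layoff).
Labor force = 870.46 + 130.31 = 1,000.77 thousand.
Not in labor force = 697.19 + 28.96 + 118.86 + 71.21 = 916.22 thousand (those not working and not actively searching are outside the labor force — including those who want a job but have given up searching).
Civilian working-age population = 1,000.77 + 916.22 = 1,916.99 thousand.
Unemployment rate = 130.31 / 1,000.77 = 13.02%.
Labor force participation rate = 1,000.77 / 1,916.99 = 52.21%.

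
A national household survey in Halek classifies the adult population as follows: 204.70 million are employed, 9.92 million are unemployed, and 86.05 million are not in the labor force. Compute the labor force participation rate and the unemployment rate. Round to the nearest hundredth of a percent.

Labor force participation rate ≈ 71.38%; unemployment rate ≈ 4.62%.

Labor force = employed + unemployed = 204.70 + 9.92 = 214.62 million.
Working-age population = 214.62 + 86.05 = 300.67 million.
Unemployment rate = 9.92 / 214.62 = 4.62%.
Labor force participation rate = 214.62 / 300.67 = 71.38%.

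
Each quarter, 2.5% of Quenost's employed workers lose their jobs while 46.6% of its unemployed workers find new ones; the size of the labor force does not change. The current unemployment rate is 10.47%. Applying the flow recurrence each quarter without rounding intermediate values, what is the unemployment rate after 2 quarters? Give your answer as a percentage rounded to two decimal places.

With a fixed labor force, u_{t+1} = u_t + s·(1−u_t) − f·u_t = u_t·(1−s−f) + s.
Here 1−s−f = 0.509 and s = 0.025.
u_1 = 0.104700 × 0.509 + 0.025 = 0.078292.
u_2 = 0.078292 × 0.509 + 0.025 = 0.064851.

Unemployment rate after two quarters ≈ 6.49%.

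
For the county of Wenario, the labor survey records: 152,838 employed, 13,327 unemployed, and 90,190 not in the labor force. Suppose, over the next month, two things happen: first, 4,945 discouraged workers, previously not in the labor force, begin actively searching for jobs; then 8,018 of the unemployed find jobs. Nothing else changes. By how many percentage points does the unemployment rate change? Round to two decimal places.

Initially, labor force = 152,838 + 13,327 = 166,165, so u = 13,327/166,165 = 8.02%.
After the first change, unemployed and labor force both rise by 4,945 → E = 152,838, U = 18,272, labor force = 171,110.
After the second change, unemployed falls and employed rises by 8,018; labor force unchanged → E = 160,856, U = 10,254, labor force = 171,110.
New unemployment rate = 10,254 / 171,110 = 5.99%.
Change = 5.99% − 8.02% = −2.03 percentage points.

The unemployment rate changes by −2.03 percentage points.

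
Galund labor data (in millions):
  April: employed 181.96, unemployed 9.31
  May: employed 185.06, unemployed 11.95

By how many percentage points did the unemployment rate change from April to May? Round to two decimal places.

April: labor force = 181.96 + 9.31 = 191.27; u = 9.31/191.27 = 4.87%.
May: labor force = 185.06 + 11.95 = 197.01; u = 11.95/197.01 = 6.07%.
Change = 6.07% − 4.87% = +1.20 pp.

The unemployment rate changed by +1.20 percentage points.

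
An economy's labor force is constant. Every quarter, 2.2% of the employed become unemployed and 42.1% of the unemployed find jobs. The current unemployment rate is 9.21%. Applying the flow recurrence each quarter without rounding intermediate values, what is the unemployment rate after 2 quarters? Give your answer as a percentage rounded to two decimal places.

Unemployment rate after two quarters ≈ 6.28%.

With a fixed labor force, u_{t+1} = u_t + s·(1−u_t) − f·u_t = u_t·(1−s−f) + s.
Here 1−s−f = 0.557 and s = 0.022.
u_1 = 0.092100 × 0.557 + 0.022 = 0.073300.
u_2 = 0.073300 × 0.557 + 0.022 = 0.062828.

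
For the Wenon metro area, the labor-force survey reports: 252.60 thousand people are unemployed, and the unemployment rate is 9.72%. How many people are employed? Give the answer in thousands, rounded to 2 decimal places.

About 2,346.17 thousand are employed.

Labor force = U / u = 252.60 / 0.0972 ≈ 2,598.77 thousand.
Employed = labor force − unemployed = 2,598.77 − 252.60 = 2,346.17 thousand.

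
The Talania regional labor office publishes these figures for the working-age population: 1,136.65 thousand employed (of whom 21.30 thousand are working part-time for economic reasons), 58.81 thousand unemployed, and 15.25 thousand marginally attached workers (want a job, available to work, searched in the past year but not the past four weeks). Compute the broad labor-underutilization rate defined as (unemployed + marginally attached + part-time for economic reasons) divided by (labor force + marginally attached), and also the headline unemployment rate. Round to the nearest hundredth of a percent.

Labor force = 1,136.65 + 58.81 = 1,195.46 thousand.
Numerator = 58.81 + 15.25 + 21.30 = 95.36 thousand.
Denominator = 1,195.46 + 15.25 = 1,210.71 thousand.
Broad rate = 95.36 / 1,210.71 = 7.88%.
Headline unemployment rate = 58.81 / 1,195.46 = 4.92%.

Broad underutilization rate ≈ 7.88%; headline unemployment rate ≈ 4.92%.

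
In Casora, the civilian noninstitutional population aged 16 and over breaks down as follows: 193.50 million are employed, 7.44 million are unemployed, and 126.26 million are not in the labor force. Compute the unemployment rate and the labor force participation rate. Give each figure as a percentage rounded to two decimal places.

Unemployment rate ≈ 3.70%; labor force participation rate ≈ 61.41%.

Labor force = employed + unemployed = 193.50 + 7.44 = 200.94 million.
Working-age population = 200.94 + 126.26 = 327.20 million.
Unemployment rate = 7.44 / 200.94 = 3.70%.
Labor force participation rate = 200.94 / 327.20 = 61.41%.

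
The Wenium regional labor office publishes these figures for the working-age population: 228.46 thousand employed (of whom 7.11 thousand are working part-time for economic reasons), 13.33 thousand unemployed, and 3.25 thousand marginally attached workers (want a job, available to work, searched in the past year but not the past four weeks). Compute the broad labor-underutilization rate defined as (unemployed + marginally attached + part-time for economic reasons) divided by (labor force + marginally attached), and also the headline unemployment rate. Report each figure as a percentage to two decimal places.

Labor force = 228.46 + 13.33 = 241.79 thousand.
Numerator = 13.33 + 3.25 + 7.11 = 23.69 thousand.
Denominator = 241.79 + 3.25 = 245.04 thousand.
Broad rate = 23.69 / 245.04 = 9.67%.
Headline unemployment rate = 13.33 / 241.79 = 5.51%.

Broad underutilization rate ≈ 9.67%; headline unemployment rate ≈ 5.51%.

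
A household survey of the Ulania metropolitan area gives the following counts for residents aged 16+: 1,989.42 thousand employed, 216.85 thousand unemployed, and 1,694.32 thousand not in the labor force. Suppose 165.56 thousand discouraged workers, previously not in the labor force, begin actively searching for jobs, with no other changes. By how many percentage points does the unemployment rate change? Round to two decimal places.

The unemployment rate changes by +6.29 percentage points.

Initially, labor force = 1,989.42 + 216.85 = 2,206.27 thousand, so u = 216.85/2,206.27 = 9.83%.
After the change, unemployed and labor force both rise by 165.56 → E = 1,989.42, U = 382.41, labor force = 2,371.83 thousand.
New unemployment rate = 382.41 / 2,371.83 = 16.12%.
Change = 16.12% − 9.83% = +6.29 percentage points.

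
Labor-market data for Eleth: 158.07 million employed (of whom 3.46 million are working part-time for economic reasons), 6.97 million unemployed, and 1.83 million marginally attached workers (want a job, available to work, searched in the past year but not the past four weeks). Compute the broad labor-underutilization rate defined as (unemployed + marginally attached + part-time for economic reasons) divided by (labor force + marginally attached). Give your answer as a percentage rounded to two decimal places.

Labor force = 158.07 + 6.97 = 165.04 million.
Numerator = 6.97 + 1.83 + 3.46 = 12.26 million.
Denominator = 165.04 + 1.83 = 166.87 million.
Broad rate = 12.26 / 166.87 = 7.35%.

Broad underutilization rate ≈ 7.35%.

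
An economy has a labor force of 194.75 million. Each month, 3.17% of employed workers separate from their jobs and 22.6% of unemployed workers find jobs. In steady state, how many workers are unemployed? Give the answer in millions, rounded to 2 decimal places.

Steady-state unemployment rate u* = s/(s+f) = 3.17/(3.17+22.6) = 0.123011.
Unemployed = u* × labor force = 0.123011 × 194.75 ≈ 23.96 million.

About 23.96 million are unemployed in steady state.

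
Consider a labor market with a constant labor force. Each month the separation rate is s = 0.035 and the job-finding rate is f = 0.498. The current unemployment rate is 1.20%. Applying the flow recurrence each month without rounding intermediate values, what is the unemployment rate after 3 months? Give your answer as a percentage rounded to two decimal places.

With a fixed labor force, u_{t+1} = u_t + s·(1−u_t) − f·u_t = u_t·(1−s−f) + s.
Here 1−s−f = 0.467 and s = 0.035.
u_1 = 0.012000 × 0.467 + 0.035 = 0.040604.
u_2 = 0.040604 × 0.467 + 0.035 = 0.053962.
u_3 = 0.053962 × 0.467 + 0.035 = 0.060200.

Unemployment rate after three months ≈ 6.02%.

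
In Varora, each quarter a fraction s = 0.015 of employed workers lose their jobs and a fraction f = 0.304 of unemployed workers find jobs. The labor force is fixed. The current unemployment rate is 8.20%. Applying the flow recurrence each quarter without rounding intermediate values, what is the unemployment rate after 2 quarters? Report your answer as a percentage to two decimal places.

With a fixed labor force, u_{t+1} = u_t + s·(1−u_t) − f·u_t = u_t·(1−s−f) + s.
Here 1−s−f = 0.681 and s = 0.015.
u_1 = 0.082000 × 0.681 + 0.015 = 0.070842.
u_2 = 0.070842 × 0.681 + 0.015 = 0.063243.

Unemployment rate after two quarters ≈ 6.32%.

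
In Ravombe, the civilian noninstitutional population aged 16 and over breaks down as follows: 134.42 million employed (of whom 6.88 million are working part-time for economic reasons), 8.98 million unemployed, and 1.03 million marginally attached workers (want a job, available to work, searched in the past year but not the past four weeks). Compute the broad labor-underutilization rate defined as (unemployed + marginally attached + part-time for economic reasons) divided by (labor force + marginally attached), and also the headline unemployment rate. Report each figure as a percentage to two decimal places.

Labor force = 134.42 + 8.98 = 143.40 million.
Numerator = 8.98 + 1.03 + 6.88 = 16.89 million.
Denominator = 143.40 + 1.03 = 144.43 million.
Broad rate = 16.89 / 144.43 = 11.69%.
Headline unemployment rate = 8.98 / 143.40 = 6.26%.

Broad underutilization rate ≈ 11.69%; headline unemployment rate ≈ 6.26%.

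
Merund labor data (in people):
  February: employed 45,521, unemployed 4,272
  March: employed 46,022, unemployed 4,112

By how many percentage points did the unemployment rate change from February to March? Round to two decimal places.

The unemployment rate changed by −0.38 percentage points.

February: labor force = 45,521 + 4,272 = 49,793; u = 4,272/49,793 = 8.58%.
March: labor force = 46,022 + 4,112 = 50,134; u = 4,112/50,134 = 8.20%.
Change = 8.20% − 8.58% = −0.38 pp.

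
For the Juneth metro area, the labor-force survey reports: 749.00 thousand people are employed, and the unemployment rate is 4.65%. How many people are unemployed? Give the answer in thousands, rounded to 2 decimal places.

About 36.53 thousand are unemployed.

Let U be the number unemployed. The labor force is E + U, and U/(E+U) = 0.0465.
So U = 0.0465 × 749.00 / (1 − 0.0465) = 34.8285 / 0.9535 ≈ 36.53 thousand.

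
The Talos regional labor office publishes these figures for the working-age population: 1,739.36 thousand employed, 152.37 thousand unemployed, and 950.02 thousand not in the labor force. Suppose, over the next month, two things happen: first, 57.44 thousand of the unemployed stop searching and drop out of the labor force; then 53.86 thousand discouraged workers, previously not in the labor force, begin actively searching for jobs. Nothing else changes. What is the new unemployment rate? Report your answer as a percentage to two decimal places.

Initially, labor force = 1,739.36 + 152.37 = 1,891.73 thousand, so u = 152.37/1,891.73 = 8.05%.
After the first change, unemployed and labor force both fall by 57.44 → E = 1,739.36, U = 94.93, labor force = 1,834.29 thousand.
After the second change, unemployed and labor force both rise by 53.86 → E = 1,739.36, U = 148.79, labor force = 1,888.15 thousand.
New unemployment rate = 148.79 / 1,888.15 = 7.88%.

New unemployment rate ≈ 7.88%.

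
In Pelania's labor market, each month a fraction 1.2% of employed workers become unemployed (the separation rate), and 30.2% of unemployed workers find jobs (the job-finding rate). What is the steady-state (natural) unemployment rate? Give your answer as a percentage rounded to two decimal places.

Steady-state unemployment rate ≈ 3.82%.

At steady state the flows balance: s·E = f·U, so U/(E+U) = s/(s+f).
u* = 1.2 / (1.2 + 30.2) = 1.2 / 31.40 = 3.82%.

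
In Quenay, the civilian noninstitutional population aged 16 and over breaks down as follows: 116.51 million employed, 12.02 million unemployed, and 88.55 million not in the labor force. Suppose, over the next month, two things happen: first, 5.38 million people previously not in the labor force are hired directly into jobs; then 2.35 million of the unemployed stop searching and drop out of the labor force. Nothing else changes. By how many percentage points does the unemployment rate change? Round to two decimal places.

Initially, labor force = 116.51 + 12.02 = 128.53 million, so u = 12.02/128.53 = 9.35%.
After the first change, employed and labor force both rise by 5.38; unemployed unchanged → E = 121.89, U = 12.02, labor force = 133.91 million.
After the second change, unemployed and labor force both fall by 2.35 → E = 121.89, U = 9.67, labor force = 131.56 million.
New unemployment rate = 9.67 / 131.56 = 7.35%.
Change = 7.35% − 9.35% = −2.00 percentage points.

The unemployment rate changes by −2.00 percentage points.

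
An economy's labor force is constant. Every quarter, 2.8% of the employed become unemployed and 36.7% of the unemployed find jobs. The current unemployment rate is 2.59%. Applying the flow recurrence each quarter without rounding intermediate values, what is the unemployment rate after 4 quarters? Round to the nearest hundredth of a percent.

With a fixed labor force, u_{t+1} = u_t + s·(1−u_t) − f·u_t = u_t·(1−s−f) + s.
Here 1−s−f = 0.605 and s = 0.028.
u_1 = 0.025900 × 0.605 + 0.028 = 0.043669.
u_2 = 0.043669 × 0.605 + 0.028 = 0.054420.
u_3 = 0.054420 × 0.605 + 0.028 = 0.060924.
u_4 = 0.060924 × 0.605 + 0.028 = 0.064859.

Unemployment rate after four quarters ≈ 6.49%.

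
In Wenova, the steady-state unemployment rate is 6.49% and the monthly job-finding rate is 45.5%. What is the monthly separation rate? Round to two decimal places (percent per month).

From u* = s/(s+f): s = u·f/(1−u).
s = 0.0649 × 45.5 / (1 − 0.0649) = 2.9529 / 0.9351 ≈ 3.16% per month.

Separation rate ≈ 3.16% per month.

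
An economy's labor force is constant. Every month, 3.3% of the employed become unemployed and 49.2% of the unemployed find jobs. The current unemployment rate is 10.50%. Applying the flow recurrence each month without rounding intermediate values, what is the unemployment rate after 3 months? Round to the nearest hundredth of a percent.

Unemployment rate after three months ≈ 6.74%.

With a fixed labor force, u_{t+1} = u_t + s·(1−u_t) − f·u_t = u_t·(1−s−f) + s.
Here 1−s−f = 0.475 and s = 0.033.
u_1 = 0.105000 × 0.475 + 0.033 = 0.082875.
u_2 = 0.082875 × 0.475 + 0.033 = 0.072366.
u_3 = 0.072366 × 0.475 + 0.033 = 0.067374.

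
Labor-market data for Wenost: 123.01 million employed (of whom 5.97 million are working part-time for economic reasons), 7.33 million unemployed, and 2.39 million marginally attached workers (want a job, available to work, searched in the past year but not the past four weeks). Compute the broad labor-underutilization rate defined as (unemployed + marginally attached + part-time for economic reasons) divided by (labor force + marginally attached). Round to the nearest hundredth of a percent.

Labor force = 123.01 + 7.33 = 130.34 million.
Numerator = 7.33 + 2.39 + 5.97 = 15.69 million.
Denominator = 130.34 + 2.39 = 132.73 million.
Broad rate = 15.69 / 132.73 = 11.82%.

Broad underutilization rate ≈ 11.82%.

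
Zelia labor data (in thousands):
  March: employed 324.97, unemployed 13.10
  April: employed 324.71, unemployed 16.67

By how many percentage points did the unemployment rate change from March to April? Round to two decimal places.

The unemployment rate changed by +1.01 percentage points.

March: labor force = 324.97 + 13.10 = 338.07; u = 13.10/338.07 = 3.87%.
April: labor force = 324.71 + 16.67 = 341.38; u = 16.67/341.38 = 4.88%.
Change = 4.88% − 3.87% = +1.01 pp.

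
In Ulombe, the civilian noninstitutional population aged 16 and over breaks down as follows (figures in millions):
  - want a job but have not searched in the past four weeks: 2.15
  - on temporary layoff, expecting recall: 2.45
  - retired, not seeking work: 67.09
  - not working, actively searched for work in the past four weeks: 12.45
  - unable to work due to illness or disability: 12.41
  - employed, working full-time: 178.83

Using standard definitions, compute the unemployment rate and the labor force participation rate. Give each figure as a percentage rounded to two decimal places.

Employed = 178.83 million.
Unemployed = 2.45 + 12.45 = 14.90 million (jobless and actively searching, or on temporary layoff).
Labor force = 178.83 + 14.90 = 193.73 million.
Not in labor force = 2.15 + 67.09 + 12.41 = 81.65 million (those not working and not actively searching are outside the labor force — including those who want a job but have given up searching).
Civilian working-age population = 193.73 + 81.65 = 275.38 million.
Unemployment rate = 14.90 / 193.73 = 7.69%.
Labor force participation rate = 193.73 / 275.38 = 70.35%.

Unemployment rate ≈ 7.69%; labor force participation rate ≈ 70.35%.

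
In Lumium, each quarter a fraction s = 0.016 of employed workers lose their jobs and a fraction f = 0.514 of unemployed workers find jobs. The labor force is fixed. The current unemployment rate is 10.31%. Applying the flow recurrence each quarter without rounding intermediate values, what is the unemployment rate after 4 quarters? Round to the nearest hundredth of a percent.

Unemployment rate after four quarters ≈ 3.37%.

With a fixed labor force, u_{t+1} = u_t + s·(1−u_t) − f·u_t = u_t·(1−s−f) + s.
Here 1−s−f = 0.470 and s = 0.016.
u_1 = 0.103100 × 0.470 + 0.016 = 0.064457.
u_2 = 0.064457 × 0.470 + 0.016 = 0.046295.
u_3 = 0.046295 × 0.470 + 0.016 = 0.037759.
u_4 = 0.037759 × 0.470 + 0.016 = 0.033747.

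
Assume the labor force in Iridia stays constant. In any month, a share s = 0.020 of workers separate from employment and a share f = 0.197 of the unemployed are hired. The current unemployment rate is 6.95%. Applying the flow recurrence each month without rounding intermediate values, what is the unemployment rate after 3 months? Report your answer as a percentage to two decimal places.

Unemployment rate after three months ≈ 8.13%.

With a fixed labor force, u_{t+1} = u_t + s·(1−u_t) − f·u_t = u_t·(1−s−f) + s.
Here 1−s−f = 0.783 and s = 0.020.
u_1 = 0.069500 × 0.783 + 0.020 = 0.074419.
u_2 = 0.074419 × 0.783 + 0.020 = 0.078270.
u_3 = 0.078270 × 0.783 + 0.020 = 0.081285.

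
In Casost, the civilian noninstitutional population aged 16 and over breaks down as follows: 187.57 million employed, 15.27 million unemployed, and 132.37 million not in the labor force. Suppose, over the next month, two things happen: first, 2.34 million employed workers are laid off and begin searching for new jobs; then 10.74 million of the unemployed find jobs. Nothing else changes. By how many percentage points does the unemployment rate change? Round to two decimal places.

The unemployment rate changes by −4.14 percentage points.

Initially, labor force = 187.57 + 15.27 = 202.84 million, so u = 15.27/202.84 = 7.53%.
After the first change, employed falls and unemployed rises by 2.34; labor force unchanged → E = 185.23, U = 17.61, labor force = 202.84 million.
After the second change, unemployed falls and employed rises by 10.74; labor force unchanged → E = 195.97, U = 6.87, labor force = 202.84 million.
New unemployment rate = 6.87 / 202.84 = 3.39%.
Change = 3.39% − 7.53% = −4.14 percentage points.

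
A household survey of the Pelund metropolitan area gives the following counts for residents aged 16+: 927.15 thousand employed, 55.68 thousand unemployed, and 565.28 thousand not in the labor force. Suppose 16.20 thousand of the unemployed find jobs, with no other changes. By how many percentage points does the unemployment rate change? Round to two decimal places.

Initially, labor force = 927.15 + 55.68 = 982.83 thousand, so u = 55.68/982.83 = 5.67%.
After the change, unemployed falls and employed rises by 16.20; labor force unchanged → E = 943.35, U = 39.48, labor force = 982.83 thousand.
New unemployment rate = 39.48 / 982.83 = 4.02%.
Change = 4.02% − 5.67% = −1.65 percentage points.

The unemployment rate changes by −1.65 percentage points.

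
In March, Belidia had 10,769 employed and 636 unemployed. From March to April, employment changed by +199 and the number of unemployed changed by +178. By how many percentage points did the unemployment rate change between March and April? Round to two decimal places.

March: labor force = 10,769 + 636 = 11,405; u = 636/11,405 = 5.58%.
April: labor force = 10,968 + 814 = 11,782; u = 814/11,782 = 6.91%.
Change = 6.91% − 5.58% = +1.33 pp.

The unemployment rate changed by +1.33 percentage points.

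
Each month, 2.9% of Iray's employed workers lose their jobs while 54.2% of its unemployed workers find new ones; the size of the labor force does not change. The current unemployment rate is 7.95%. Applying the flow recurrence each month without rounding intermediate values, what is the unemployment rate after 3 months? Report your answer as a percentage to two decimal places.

With a fixed labor force, u_{t+1} = u_t + s·(1−u_t) − f·u_t = u_t·(1−s−f) + s.
Here 1−s−f = 0.429 and s = 0.029.
u_1 = 0.079500 × 0.429 + 0.029 = 0.063105.
u_2 = 0.063105 × 0.429 + 0.029 = 0.056072.
u_3 = 0.056072 × 0.429 + 0.029 = 0.053055.

Unemployment rate after three months ≈ 5.31%.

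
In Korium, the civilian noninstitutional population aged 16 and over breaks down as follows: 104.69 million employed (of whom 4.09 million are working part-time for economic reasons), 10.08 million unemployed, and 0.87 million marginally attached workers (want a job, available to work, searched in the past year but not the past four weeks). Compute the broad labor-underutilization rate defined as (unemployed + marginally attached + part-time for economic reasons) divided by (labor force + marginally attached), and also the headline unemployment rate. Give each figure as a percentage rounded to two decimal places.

Broad underutilization rate ≈ 13.01%; headline unemployment rate ≈ 8.78%.

Labor force = 104.69 + 10.08 = 114.77 million.
Numerator = 10.08 + 0.87 + 4.09 = 15.04 million.
Denominator = 114.77 + 0.87 = 115.64 million.
Broad rate = 15.04 / 115.64 = 13.01%.
Headline unemployment rate = 10.08 / 114.77 = 8.78%.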